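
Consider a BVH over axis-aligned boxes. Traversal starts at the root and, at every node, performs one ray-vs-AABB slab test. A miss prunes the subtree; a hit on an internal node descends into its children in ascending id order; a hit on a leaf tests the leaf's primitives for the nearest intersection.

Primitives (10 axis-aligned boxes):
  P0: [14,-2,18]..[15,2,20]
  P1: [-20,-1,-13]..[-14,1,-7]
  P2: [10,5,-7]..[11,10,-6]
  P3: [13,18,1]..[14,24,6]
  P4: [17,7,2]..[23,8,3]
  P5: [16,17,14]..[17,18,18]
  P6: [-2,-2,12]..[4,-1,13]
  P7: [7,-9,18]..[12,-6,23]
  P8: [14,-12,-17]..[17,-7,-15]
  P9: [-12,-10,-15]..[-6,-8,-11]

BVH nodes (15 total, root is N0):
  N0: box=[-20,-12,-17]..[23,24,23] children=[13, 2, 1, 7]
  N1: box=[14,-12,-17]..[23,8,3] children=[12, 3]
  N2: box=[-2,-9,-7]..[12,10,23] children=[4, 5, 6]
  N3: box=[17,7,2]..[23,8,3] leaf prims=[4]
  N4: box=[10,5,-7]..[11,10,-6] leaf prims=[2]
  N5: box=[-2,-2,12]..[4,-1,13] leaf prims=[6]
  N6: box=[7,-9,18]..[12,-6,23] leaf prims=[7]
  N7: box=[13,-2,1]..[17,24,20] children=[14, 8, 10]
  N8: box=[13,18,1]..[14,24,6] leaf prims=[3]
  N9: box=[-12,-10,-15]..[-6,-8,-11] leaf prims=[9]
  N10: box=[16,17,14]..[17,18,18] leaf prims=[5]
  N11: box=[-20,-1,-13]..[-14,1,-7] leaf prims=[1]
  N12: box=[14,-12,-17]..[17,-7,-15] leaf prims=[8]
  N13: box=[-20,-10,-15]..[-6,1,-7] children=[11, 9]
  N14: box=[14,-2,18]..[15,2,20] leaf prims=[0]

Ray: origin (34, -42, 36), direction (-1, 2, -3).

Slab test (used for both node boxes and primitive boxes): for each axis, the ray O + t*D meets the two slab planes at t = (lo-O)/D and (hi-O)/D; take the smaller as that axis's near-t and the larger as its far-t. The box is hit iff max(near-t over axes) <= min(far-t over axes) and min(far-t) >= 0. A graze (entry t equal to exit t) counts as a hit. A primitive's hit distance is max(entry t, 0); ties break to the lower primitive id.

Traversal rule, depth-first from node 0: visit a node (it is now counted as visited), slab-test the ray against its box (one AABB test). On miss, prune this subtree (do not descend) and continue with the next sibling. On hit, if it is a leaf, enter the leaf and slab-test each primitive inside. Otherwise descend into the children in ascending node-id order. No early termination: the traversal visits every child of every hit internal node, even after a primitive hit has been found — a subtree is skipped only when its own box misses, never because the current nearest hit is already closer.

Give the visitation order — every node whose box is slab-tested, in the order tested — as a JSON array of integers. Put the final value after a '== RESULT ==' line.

Traverse from the root:
N0 x:[11,54] y:[15,33] z:[13/3,53/3] -> hit [15,53/3], descend [1, 2, 7, 13]
  N1 x:[11,20] y:[15,25] z:[11,53/3] -> hit [15,53/3], descend [3, 12]
    N3 x:[11,17] y:[49/2,25] z:[11,34/3] -> miss, prune
    N12 x:[17,20] y:[15,35/2] z:[17,53/3] -> hit [17,35/2] leaf, test {P8@t=17}
  N2 x:[22,36] y:[33/2,26] z:[13/3,43/3] -> miss, prune
  N7 x:[17,21] y:[20,33] z:[16/3,35/3] -> miss, prune
  N13 x:[40,54] y:[16,43/2] z:[43/3,17] -> miss, prune

Visited [0, 1, 3, 12, 2, 7, 13]. Tests: 7 box, 1 leaf. Nearest: P8.

== RESULT ==
[0, 1, 3, 12, 2, 7, 13]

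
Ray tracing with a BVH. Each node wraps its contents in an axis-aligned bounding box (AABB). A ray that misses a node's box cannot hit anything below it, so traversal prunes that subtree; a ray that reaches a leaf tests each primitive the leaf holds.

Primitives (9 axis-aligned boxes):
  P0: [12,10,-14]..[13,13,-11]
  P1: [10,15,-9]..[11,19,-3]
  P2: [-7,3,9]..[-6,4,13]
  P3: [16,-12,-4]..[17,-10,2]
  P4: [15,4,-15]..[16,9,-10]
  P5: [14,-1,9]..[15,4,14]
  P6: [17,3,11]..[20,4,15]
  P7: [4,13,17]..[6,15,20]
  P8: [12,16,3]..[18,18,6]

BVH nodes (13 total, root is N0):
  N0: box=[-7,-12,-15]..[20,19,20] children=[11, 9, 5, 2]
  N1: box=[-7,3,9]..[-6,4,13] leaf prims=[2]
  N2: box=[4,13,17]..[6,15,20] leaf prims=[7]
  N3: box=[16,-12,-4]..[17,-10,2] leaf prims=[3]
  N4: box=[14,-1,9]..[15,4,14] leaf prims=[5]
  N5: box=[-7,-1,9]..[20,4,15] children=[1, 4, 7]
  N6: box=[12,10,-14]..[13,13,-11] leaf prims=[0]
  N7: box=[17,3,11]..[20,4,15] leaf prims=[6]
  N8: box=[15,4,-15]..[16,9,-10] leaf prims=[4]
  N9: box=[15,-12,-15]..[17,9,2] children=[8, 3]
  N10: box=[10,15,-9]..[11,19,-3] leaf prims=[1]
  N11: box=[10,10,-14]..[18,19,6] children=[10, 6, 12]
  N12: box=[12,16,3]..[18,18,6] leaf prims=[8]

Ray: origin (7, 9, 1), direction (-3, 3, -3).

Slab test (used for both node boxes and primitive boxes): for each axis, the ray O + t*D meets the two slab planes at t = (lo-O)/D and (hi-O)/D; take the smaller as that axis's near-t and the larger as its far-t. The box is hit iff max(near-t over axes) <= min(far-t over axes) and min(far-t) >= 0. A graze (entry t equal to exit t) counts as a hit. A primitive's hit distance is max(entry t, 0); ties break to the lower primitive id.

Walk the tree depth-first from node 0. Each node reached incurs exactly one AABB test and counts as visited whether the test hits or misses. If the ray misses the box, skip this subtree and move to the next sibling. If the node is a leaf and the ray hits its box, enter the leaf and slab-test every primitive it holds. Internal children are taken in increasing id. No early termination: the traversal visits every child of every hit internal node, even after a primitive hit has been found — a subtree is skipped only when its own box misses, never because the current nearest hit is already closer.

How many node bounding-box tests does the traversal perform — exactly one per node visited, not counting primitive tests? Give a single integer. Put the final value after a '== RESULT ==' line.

Trace the traversal:
N0 x:[-13/3,14/3] y:[-7,10/3] z:[-19/3,16/3] -> hit [-13/3,10/3], descend [2, 5, 9, 11]
  N2 x:[1/3,1] y:[4/3,2] z:[-19/3,-16/3] -> miss, prune
  N5 x:[-13/3,14/3] y:[-10/3,-5/3] z:[-14/3,-8/3] -> miss, prune
  N9 x:[-10/3,-8/3] y:[-7,0] z:[-1/3,16/3] -> miss, prune
  N11 x:[-11/3,-1] y:[1/3,10/3] z:[-5/3,5] -> miss, prune

5 AABB tests over nodes [0, 2, 5, 9, 11]; 0 leaves entered; closest miss.

== RESULT ==
5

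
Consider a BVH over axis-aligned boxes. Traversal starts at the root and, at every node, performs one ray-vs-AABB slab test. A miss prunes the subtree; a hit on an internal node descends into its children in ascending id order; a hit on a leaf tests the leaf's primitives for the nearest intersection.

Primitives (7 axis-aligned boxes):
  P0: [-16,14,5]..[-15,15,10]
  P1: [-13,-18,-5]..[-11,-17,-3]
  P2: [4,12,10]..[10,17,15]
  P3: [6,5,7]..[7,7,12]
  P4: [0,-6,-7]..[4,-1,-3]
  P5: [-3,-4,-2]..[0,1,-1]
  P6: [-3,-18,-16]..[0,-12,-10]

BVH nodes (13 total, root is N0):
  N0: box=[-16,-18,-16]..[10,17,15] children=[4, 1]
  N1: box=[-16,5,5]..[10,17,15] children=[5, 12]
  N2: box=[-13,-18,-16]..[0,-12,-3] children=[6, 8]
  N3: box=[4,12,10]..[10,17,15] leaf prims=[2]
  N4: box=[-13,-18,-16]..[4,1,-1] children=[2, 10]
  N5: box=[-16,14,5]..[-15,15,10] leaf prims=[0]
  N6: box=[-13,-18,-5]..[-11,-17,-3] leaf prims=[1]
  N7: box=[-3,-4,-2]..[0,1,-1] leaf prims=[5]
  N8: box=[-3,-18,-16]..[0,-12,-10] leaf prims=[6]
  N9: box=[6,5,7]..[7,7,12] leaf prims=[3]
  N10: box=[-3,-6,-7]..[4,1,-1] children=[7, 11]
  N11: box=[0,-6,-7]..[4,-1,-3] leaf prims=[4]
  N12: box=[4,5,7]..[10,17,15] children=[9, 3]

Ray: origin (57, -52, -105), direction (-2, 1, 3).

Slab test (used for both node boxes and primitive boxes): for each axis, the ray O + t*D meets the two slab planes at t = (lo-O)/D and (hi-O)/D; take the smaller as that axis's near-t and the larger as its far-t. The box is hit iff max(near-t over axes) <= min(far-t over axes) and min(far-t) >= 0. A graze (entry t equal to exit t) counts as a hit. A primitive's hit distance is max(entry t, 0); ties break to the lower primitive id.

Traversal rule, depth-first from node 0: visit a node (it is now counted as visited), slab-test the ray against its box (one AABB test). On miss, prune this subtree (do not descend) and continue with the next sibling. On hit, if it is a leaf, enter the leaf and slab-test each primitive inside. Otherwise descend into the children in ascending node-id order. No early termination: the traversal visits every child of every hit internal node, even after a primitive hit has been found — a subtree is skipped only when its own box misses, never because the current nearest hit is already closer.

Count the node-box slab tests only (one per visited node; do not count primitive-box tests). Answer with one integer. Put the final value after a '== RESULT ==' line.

Trace the traversal:
N0 x:[47/2,73/2] y:[34,69] z:[89/3,40] -> hit [34,73/2], descend [1, 4]
  N1 x:[47/2,73/2] y:[57,69] z:[110/3,40] -> miss, prune
  N4 x:[53/2,35] y:[34,53] z:[89/3,104/3] -> hit [34,104/3], descend [2, 10]
    N2 x:[57/2,35] y:[34,40] z:[89/3,34] -> hit [34,34], descend [6, 8]
      N6 x:[34,35] y:[34,35] z:[100/3,34] -> hit [34,34] leaf, test {P1@t=34}
      N8 x:[57/2,30] y:[34,40] z:[89/3,95/3] -> miss, prune
    N10 x:[53/2,30] y:[46,53] z:[98/3,104/3] -> miss, prune

7 AABB tests over nodes [0, 1, 4, 2, 6, 8, 10]; 1 leaf entered; closest P1.

== RESULT ==
7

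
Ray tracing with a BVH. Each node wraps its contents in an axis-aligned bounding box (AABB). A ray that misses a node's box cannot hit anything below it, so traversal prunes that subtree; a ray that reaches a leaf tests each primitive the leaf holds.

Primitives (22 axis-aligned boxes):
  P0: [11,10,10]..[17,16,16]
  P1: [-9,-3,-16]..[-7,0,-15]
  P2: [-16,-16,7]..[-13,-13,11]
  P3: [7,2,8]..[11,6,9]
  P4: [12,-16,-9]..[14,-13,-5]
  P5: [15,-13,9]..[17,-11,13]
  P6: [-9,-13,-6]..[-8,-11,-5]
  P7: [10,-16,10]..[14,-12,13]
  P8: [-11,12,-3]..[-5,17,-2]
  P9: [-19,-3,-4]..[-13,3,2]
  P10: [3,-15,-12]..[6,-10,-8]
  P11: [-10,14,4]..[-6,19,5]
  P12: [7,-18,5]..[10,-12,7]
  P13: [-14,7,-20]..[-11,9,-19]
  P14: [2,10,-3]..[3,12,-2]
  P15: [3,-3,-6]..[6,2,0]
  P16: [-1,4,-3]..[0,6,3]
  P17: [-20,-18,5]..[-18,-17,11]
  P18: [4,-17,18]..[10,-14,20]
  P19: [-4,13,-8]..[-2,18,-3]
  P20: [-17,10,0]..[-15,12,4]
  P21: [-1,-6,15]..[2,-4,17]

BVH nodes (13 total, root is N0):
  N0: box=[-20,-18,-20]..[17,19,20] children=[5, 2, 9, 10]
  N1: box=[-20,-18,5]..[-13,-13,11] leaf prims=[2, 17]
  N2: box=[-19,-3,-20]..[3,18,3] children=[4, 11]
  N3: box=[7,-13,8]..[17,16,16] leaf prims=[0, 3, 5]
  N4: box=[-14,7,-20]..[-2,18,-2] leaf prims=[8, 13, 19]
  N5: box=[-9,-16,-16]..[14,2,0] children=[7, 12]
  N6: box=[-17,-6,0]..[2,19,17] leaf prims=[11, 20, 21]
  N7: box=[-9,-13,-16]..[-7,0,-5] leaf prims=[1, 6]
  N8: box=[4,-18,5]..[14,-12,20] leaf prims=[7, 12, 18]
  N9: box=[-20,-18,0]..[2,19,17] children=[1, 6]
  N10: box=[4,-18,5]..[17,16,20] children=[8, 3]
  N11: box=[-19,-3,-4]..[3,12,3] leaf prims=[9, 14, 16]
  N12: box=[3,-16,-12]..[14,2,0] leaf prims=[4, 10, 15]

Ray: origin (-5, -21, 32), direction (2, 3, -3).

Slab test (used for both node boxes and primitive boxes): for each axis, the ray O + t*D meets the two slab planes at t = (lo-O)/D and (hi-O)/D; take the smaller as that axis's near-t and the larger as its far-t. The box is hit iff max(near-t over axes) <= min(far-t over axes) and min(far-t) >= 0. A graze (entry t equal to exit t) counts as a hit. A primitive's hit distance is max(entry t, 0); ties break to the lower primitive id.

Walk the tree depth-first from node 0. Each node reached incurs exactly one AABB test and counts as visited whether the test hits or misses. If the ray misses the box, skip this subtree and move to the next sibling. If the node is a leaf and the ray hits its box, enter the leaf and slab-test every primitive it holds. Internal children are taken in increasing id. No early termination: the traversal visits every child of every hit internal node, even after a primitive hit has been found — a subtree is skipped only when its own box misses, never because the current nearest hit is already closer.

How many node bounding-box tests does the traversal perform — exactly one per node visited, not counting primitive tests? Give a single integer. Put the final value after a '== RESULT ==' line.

Trace the traversal:
N0 x:[-15/2,11] y:[1,40/3] z:[4,52/3] -> hit [4,11], descend [2, 5, 9, 10]
  N2 x:[-7,4] y:[6,13] z:[29/3,52/3] -> miss, prune
  N5 x:[-2,19/2] y:[5/3,23/3] z:[32/3,16] -> miss, prune
  N9 x:[-15/2,7/2] y:[1,40/3] z:[5,32/3] -> miss, prune
  N10 x:[9/2,11] y:[1,37/3] z:[4,9] -> hit [9/2,9], descend [3, 8]
    N3 x:[6,11] y:[8/3,37/3] z:[16/3,8] -> hit [6,8] leaf, test {P0(miss), P3@t=23/3, P5(miss)}
    N8 x:[9/2,19/2] y:[1,3] z:[4,9] -> miss, prune

Summary -> nodes [0, 2, 5, 9, 10, 3, 8]; box-tests=7; leaf-entries=1; first=P3

== RESULT ==
7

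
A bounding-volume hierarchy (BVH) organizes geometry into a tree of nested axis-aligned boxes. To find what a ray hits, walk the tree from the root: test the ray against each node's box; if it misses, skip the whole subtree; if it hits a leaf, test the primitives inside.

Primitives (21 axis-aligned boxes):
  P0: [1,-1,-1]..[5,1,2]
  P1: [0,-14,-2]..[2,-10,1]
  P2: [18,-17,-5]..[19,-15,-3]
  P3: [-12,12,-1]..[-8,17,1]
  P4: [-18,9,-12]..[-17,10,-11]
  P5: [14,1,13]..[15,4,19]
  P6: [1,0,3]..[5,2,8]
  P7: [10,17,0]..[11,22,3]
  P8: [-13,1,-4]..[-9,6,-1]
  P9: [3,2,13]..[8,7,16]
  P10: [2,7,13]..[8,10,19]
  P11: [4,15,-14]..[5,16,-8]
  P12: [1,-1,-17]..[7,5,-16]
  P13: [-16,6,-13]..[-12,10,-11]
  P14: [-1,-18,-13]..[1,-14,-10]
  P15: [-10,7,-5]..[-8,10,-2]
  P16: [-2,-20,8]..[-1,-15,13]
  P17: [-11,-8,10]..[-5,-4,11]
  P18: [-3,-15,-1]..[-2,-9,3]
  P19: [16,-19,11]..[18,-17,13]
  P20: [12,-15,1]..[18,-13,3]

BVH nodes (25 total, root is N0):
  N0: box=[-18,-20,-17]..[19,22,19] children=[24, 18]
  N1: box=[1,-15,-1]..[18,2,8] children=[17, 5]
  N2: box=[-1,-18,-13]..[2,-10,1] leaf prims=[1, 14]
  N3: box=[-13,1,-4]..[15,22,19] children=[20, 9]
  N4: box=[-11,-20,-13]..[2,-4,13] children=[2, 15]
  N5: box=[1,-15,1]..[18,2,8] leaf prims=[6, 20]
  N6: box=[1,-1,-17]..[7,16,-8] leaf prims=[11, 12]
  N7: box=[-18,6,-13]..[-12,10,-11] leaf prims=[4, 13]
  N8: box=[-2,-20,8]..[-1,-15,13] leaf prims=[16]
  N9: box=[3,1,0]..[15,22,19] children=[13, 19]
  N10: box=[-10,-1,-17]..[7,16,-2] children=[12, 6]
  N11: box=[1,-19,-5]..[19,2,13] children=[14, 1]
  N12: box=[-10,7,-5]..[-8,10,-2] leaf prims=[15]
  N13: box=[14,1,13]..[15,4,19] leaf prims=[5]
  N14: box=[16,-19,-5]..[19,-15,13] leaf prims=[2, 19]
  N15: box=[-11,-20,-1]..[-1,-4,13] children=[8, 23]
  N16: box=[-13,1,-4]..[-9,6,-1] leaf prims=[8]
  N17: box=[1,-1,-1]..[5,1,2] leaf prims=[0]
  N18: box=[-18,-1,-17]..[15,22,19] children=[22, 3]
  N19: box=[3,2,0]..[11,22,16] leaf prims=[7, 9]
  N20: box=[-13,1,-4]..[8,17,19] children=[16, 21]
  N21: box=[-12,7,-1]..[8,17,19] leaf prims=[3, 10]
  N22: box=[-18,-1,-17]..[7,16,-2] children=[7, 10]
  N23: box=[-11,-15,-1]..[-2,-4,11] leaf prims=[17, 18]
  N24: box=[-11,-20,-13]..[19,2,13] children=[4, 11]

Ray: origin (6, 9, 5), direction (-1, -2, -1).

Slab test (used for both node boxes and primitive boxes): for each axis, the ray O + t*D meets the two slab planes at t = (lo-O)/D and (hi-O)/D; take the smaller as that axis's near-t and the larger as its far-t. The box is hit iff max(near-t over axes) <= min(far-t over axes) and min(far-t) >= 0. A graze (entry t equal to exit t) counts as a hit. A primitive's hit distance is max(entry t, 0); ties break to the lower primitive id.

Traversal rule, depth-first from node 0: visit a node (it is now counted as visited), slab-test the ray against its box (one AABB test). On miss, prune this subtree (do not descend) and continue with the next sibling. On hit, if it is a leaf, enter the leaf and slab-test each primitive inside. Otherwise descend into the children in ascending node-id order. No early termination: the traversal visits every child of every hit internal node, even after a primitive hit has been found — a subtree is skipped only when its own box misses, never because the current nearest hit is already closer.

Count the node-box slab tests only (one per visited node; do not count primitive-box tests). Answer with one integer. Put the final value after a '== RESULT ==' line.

Traverse from the root:
N0 x:[-13,24] y:[-13/2,29/2] z:[-14,22] -> hit [-13/2,29/2], descend [18, 24]
  N18 x:[-9,24] y:[-13/2,5] z:[-14,22] -> hit [-13/2,5], descend [3, 22]
    N3 x:[-9,19] y:[-13/2,4] z:[-14,9] -> hit [-13/2,4], descend [9, 20]
      N9 x:[-9,3] y:[-13/2,4] z:[-14,5] -> hit [-13/2,3], descend [13, 19]
        N13 x:[-9,-8] y:[5/2,4] z:[-14,-8] -> miss, prune
        N19 x:[-5,3] y:[-13/2,7/2] z:[-11,5] -> hit [-5,3] leaf, test {P7(miss), P9(miss)}
      N20 x:[-2,19] y:[-4,4] z:[-14,9] -> hit [-2,4], descend [16, 21]
        N16 x:[15,19] y:[3/2,4] z:[6,9] -> miss, prune
        N21 x:[-2,18] y:[-4,1] z:[-14,6] -> hit [-2,1] leaf, test {P3(miss), P10(miss)}
    N22 x:[-1,24] y:[-7/2,5] z:[7,22] -> miss, prune
  N24 x:[-13,17] y:[7/2,29/2] z:[-8,18] -> hit [7/2,29/2], descend [4, 11]
    N4 x:[4,17] y:[13/2,29/2] z:[-8,18] -> hit [13/2,29/2], descend [2, 15]
      N2 x:[4,7] y:[19/2,27/2] z:[4,18] -> miss, prune
      N15 x:[7,17] y:[13/2,29/2] z:[-8,6] -> miss, prune
    N11 x:[-13,5] y:[7/2,14] z:[-8,10] -> hit [7/2,5], descend [1, 14]
      N1 x:[-12,5] y:[7/2,12] z:[-3,6] -> hit [7/2,5], descend [5, 17]
        N5 x:[-12,5] y:[7/2,12] z:[-3,4] -> hit [7/2,4] leaf, test {P6(miss), P20(miss)}
        N17 x:[1,5] y:[4,5] z:[3,6] -> hit [4,5] leaf, test {P0@t=4}
      N14 x:[-13,-10] y:[12,14] z:[-8,10] -> miss, prune

order=[0, 18, 3, 9, 13, 19, 20, 16, 21, 22, 24, 4, 2, 15, 11, 1, 5, 17, 14]  |boxes|=19  |leaves|=4  hit=P0

== RESULT ==
19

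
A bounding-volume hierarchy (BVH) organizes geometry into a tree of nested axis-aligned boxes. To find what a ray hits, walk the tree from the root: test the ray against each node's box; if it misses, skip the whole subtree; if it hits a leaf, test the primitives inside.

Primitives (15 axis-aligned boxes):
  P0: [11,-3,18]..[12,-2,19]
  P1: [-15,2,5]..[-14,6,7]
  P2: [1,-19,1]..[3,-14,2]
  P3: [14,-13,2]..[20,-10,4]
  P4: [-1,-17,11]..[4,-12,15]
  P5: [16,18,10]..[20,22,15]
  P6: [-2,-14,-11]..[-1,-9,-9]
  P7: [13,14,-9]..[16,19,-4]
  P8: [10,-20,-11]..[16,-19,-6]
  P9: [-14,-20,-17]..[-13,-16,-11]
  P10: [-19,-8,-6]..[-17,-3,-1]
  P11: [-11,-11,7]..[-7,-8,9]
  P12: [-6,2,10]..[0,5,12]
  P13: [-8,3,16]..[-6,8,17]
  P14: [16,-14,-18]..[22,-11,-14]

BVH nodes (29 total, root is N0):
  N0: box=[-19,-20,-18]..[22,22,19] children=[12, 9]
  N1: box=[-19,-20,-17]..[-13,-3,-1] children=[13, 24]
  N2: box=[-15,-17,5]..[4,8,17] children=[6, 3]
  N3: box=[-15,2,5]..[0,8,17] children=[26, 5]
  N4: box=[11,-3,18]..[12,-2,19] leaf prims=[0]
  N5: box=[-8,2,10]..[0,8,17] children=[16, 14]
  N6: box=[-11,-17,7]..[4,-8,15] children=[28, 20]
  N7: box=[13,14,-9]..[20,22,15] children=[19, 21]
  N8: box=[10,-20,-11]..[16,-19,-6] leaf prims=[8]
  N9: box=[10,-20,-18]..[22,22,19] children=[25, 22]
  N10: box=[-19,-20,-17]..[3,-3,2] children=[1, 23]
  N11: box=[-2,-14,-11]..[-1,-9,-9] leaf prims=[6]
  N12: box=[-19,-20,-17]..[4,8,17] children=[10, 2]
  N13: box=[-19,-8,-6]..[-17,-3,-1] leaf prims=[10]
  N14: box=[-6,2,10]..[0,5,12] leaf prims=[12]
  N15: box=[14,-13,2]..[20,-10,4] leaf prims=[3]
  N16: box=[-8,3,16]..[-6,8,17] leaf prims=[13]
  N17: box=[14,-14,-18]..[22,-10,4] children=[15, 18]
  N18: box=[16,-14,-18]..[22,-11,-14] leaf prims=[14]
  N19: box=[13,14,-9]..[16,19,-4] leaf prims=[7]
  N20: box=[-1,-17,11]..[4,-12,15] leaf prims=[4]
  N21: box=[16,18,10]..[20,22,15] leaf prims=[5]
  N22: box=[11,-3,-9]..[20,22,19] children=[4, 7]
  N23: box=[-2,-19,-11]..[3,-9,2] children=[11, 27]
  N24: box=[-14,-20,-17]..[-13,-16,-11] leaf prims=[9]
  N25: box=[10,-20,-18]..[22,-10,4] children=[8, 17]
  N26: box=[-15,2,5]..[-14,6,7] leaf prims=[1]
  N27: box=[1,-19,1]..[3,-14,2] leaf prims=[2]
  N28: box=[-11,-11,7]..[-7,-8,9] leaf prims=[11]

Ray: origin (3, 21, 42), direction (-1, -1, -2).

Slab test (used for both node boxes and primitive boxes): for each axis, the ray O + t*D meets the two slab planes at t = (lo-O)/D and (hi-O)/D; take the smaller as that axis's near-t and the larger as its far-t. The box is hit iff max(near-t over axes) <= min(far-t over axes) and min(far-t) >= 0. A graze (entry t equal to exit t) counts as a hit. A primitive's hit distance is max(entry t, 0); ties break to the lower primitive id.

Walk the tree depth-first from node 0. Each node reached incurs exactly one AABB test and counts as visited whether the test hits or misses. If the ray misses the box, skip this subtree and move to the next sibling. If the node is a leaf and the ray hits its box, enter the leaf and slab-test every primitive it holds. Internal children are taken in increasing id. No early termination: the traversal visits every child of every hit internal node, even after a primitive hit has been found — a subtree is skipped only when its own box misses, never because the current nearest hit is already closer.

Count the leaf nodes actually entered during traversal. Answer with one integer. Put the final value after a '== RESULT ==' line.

Walk:
N0 x:[-19,22] y:[-1,41] z:[23/2,30] -> hit [23/2,22], descend [9, 12]
  N9 x:[-19,-7] y:[-1,41] z:[23/2,30] -> miss, prune
  N12 x:[-1,22] y:[13,41] z:[25/2,59/2] -> hit [13,22], descend [2, 10]
    N2 x:[-1,18] y:[13,38] z:[25/2,37/2] -> hit [13,18], descend [3, 6]
      N3 x:[3,18] y:[13,19] z:[25/2,37/2] -> hit [13,18], descend [5, 26]
        N5 x:[3,11] y:[13,19] z:[25/2,16] -> miss, prune
        N26 x:[17,18] y:[15,19] z:[35/2,37/2] -> hit [35/2,18] leaf, test {P1@t=35/2}
      N6 x:[-1,14] y:[29,38] z:[27/2,35/2] -> miss, prune
    N10 x:[0,22] y:[24,41] z:[20,59/2] -> miss, prune

9 AABB tests over nodes [0, 9, 12, 2, 3, 5, 26, 6, 10]; 1 leaf entered; closest P1.

== RESULT ==
1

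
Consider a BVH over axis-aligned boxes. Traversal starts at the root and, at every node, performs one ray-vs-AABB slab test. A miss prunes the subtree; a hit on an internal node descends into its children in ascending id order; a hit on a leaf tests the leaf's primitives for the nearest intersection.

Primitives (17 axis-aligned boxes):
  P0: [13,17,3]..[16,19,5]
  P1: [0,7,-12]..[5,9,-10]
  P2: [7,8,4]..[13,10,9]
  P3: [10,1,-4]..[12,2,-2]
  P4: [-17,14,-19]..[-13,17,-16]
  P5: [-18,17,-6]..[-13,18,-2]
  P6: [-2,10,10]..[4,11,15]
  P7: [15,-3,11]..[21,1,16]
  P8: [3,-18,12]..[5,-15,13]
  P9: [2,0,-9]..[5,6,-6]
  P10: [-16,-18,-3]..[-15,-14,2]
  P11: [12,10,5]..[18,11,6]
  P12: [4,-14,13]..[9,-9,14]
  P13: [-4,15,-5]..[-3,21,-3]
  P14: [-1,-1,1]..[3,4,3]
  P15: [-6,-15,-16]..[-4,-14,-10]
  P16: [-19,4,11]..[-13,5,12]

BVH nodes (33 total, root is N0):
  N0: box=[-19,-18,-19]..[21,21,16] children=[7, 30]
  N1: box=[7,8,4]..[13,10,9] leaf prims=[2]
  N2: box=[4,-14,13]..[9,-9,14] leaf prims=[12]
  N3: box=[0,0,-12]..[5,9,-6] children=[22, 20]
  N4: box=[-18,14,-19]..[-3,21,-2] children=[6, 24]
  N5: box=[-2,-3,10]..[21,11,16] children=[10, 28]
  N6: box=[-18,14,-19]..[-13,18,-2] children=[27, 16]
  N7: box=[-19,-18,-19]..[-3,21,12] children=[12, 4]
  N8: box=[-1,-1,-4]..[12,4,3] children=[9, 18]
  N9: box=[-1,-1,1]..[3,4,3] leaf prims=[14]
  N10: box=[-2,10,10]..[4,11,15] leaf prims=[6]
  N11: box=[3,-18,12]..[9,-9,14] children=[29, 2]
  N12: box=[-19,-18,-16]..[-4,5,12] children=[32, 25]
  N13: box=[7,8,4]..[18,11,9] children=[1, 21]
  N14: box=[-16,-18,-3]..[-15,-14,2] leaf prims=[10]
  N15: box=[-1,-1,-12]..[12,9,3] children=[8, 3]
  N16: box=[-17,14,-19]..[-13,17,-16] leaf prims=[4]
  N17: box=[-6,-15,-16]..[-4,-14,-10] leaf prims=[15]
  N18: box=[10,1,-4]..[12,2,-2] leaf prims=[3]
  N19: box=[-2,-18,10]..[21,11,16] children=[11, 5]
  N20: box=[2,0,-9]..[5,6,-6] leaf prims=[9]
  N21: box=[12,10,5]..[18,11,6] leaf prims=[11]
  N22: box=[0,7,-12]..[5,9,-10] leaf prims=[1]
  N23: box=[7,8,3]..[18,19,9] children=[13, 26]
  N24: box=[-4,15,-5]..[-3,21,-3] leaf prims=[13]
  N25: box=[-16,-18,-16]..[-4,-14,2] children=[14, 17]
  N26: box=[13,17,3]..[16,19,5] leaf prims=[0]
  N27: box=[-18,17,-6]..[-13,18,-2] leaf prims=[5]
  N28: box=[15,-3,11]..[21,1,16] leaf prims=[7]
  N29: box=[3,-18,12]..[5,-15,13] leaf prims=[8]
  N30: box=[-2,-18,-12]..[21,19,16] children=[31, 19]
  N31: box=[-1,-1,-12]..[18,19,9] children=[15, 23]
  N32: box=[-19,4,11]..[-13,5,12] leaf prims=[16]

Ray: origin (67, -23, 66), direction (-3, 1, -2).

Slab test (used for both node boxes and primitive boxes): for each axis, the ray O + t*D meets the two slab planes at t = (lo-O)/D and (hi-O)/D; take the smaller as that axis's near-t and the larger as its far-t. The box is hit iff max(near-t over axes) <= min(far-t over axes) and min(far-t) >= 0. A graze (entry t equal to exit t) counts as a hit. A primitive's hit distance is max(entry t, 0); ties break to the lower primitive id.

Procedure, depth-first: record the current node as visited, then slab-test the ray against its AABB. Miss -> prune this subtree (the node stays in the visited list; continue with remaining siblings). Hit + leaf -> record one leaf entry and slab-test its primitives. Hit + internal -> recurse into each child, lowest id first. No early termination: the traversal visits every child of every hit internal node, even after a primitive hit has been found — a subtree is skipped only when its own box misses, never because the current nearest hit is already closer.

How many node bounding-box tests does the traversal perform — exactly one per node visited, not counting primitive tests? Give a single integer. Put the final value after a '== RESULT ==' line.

Walk:
N0 x:[46/3,86/3] y:[5,44] z:[25,85/2] -> hit [25,86/3], descend [7, 30]
  N7 x:[70/3,86/3] y:[5,44] z:[27,85/2] -> hit [27,86/3], descend [4, 12]
    N4 x:[70/3,85/3] y:[37,44] z:[34,85/2] -> miss, prune
    N12 x:[71/3,86/3] y:[5,28] z:[27,41] -> hit [27,28], descend [25, 32]
      N25 x:[71/3,83/3] y:[5,9] z:[32,41] -> miss, prune
      N32 x:[80/3,86/3] y:[27,28] z:[27,55/2] -> hit [27,55/2] leaf, test {P16@t=27}
  N30 x:[46/3,23] y:[5,42] z:[25,39] -> miss, prune

Visited [0, 7, 4, 12, 25, 32, 30]. Tests: 7 box, 1 leaf. Nearest: P16.

== RESULT ==
7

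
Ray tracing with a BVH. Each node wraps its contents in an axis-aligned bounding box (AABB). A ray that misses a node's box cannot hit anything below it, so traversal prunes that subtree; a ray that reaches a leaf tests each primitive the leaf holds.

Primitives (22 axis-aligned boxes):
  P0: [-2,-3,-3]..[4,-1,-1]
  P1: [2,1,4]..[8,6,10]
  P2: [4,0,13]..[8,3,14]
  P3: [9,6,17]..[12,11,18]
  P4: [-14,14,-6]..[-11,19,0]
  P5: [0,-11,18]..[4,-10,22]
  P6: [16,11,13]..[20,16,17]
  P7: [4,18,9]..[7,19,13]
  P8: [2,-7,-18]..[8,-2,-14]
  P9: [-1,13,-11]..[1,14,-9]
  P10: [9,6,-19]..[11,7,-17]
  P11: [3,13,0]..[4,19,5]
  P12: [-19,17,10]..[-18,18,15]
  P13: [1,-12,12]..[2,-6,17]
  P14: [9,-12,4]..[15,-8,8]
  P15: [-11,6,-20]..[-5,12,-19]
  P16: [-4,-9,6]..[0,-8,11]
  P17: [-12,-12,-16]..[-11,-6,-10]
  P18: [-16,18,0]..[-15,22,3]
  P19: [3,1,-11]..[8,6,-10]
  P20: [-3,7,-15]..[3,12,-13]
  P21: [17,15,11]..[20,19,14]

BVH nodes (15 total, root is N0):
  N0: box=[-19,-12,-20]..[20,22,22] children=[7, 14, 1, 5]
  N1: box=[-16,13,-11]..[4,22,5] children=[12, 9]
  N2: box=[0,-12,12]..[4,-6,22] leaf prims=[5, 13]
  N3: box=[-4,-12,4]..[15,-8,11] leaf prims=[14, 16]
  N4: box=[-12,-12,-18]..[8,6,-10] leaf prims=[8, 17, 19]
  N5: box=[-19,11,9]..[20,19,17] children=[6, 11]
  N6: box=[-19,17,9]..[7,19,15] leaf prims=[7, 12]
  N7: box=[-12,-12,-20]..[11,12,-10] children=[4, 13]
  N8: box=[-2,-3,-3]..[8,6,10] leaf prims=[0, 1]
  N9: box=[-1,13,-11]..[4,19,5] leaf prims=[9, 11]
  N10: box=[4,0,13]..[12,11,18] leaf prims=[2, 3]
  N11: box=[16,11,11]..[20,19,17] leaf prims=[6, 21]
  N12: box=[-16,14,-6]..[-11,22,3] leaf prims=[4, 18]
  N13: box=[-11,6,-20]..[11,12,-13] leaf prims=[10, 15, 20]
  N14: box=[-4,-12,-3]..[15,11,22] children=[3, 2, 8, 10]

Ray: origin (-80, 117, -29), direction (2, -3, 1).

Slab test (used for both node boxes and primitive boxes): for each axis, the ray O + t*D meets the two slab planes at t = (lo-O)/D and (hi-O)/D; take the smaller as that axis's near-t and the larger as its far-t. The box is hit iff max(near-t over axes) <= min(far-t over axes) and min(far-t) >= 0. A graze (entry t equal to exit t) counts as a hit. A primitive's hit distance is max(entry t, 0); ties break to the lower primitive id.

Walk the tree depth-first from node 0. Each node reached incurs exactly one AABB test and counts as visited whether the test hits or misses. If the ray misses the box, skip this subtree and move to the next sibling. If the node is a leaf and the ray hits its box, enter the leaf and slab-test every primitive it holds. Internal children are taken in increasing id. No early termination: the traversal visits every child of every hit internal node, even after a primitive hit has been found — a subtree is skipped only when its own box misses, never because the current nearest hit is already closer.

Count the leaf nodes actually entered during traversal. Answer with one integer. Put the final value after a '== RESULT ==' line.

Walk:
N0 x:[61/2,50] y:[95/3,43] z:[9,51] -> hit [95/3,43], descend [1, 5, 7, 14]
  N1 x:[32,42] y:[95/3,104/3] z:[18,34] -> hit [32,34], descend [9, 12]
    N9 x:[79/2,42] y:[98/3,104/3] z:[18,34] -> miss, prune
    N12 x:[32,69/2] y:[95/3,103/3] z:[23,32] -> hit [32,32] leaf, test {P4(miss), P18@t=32}
  N5 x:[61/2,50] y:[98/3,106/3] z:[38,46] -> miss, prune
  N7 x:[34,91/2] y:[35,43] z:[9,19] -> miss, prune
  N14 x:[38,95/2] y:[106/3,43] z:[26,51] -> hit [38,43], descend [2, 3, 8, 10]
    N2 x:[40,42] y:[41,43] z:[41,51] -> hit [41,42] leaf, test {P5(miss), P13@t=41}
    N3 x:[38,95/2] y:[125/3,43] z:[33,40] -> miss, prune
    N8 x:[39,44] y:[37,40] z:[26,39] -> hit [39,39] leaf, test {P0(miss), P1(miss)}
    N10 x:[42,46] y:[106/3,39] z:[42,47] -> miss, prune

Visited [0, 1, 9, 12, 5, 7, 14, 2, 3, 8, 10]. Tests: 11 box, 3 leaf. Nearest: P18.

== RESULT ==
3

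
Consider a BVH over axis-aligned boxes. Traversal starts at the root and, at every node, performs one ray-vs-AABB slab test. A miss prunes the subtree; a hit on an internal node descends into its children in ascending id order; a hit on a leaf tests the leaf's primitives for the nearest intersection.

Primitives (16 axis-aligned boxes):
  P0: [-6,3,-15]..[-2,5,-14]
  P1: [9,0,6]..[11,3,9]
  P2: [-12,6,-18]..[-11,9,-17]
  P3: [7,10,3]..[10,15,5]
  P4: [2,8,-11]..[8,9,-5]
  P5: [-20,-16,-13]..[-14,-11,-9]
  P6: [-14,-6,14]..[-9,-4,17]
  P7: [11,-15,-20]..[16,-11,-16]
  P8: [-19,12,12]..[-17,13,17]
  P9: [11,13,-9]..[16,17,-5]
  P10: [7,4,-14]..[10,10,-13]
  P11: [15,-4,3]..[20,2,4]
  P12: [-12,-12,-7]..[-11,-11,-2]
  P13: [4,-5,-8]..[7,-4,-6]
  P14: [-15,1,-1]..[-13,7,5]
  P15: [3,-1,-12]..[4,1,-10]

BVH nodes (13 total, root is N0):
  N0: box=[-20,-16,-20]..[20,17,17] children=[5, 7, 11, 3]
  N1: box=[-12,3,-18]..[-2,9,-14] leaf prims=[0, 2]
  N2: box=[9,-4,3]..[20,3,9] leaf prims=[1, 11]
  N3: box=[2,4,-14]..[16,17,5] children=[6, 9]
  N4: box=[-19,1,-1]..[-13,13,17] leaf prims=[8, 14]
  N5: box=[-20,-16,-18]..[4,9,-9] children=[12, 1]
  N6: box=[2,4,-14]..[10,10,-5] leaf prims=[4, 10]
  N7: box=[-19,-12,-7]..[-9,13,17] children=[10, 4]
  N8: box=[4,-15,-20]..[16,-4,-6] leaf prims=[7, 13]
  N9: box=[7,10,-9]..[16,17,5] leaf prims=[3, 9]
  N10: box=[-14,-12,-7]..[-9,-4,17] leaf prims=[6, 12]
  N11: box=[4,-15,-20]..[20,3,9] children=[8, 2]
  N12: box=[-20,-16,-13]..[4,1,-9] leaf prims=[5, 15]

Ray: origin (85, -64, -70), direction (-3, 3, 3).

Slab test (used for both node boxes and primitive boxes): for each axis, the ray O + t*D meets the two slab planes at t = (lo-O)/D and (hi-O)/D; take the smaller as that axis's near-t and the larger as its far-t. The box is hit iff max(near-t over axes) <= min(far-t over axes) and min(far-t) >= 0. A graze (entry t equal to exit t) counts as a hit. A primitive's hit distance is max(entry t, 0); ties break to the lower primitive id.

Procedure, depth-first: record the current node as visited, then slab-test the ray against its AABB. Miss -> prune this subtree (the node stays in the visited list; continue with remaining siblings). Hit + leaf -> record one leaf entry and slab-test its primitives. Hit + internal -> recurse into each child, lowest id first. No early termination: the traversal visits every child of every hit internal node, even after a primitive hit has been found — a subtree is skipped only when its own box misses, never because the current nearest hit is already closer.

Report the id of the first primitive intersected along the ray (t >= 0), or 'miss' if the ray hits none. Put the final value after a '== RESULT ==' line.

Walk:
N0 x:[65/3,35] y:[16,27] z:[50/3,29] -> hit [65/3,27], descend [3, 5, 7, 11]
  N3 x:[23,83/3] y:[68/3,27] z:[56/3,25] -> hit [23,25], descend [6, 9]
    N6 x:[25,83/3] y:[68/3,74/3] z:[56/3,65/3] -> miss, prune
    N9 x:[23,26] y:[74/3,27] z:[61/3,25] -> hit [74/3,25] leaf, test {P3@t=25, P9(miss)}
  N5 x:[27,35] y:[16,73/3] z:[52/3,61/3] -> miss, prune
  N7 x:[94/3,104/3] y:[52/3,77/3] z:[21,29] -> miss, prune
  N11 x:[65/3,27] y:[49/3,67/3] z:[50/3,79/3] -> hit [65/3,67/3], descend [2, 8]
    N2 x:[65/3,76/3] y:[20,67/3] z:[73/3,79/3] -> miss, prune
    N8 x:[23,27] y:[49/3,20] z:[50/3,64/3] -> miss, prune

Summary -> nodes [0, 3, 6, 9, 5, 7, 11, 2, 8]; box-tests=9; leaf-entries=1; first=P3

== RESULT ==
3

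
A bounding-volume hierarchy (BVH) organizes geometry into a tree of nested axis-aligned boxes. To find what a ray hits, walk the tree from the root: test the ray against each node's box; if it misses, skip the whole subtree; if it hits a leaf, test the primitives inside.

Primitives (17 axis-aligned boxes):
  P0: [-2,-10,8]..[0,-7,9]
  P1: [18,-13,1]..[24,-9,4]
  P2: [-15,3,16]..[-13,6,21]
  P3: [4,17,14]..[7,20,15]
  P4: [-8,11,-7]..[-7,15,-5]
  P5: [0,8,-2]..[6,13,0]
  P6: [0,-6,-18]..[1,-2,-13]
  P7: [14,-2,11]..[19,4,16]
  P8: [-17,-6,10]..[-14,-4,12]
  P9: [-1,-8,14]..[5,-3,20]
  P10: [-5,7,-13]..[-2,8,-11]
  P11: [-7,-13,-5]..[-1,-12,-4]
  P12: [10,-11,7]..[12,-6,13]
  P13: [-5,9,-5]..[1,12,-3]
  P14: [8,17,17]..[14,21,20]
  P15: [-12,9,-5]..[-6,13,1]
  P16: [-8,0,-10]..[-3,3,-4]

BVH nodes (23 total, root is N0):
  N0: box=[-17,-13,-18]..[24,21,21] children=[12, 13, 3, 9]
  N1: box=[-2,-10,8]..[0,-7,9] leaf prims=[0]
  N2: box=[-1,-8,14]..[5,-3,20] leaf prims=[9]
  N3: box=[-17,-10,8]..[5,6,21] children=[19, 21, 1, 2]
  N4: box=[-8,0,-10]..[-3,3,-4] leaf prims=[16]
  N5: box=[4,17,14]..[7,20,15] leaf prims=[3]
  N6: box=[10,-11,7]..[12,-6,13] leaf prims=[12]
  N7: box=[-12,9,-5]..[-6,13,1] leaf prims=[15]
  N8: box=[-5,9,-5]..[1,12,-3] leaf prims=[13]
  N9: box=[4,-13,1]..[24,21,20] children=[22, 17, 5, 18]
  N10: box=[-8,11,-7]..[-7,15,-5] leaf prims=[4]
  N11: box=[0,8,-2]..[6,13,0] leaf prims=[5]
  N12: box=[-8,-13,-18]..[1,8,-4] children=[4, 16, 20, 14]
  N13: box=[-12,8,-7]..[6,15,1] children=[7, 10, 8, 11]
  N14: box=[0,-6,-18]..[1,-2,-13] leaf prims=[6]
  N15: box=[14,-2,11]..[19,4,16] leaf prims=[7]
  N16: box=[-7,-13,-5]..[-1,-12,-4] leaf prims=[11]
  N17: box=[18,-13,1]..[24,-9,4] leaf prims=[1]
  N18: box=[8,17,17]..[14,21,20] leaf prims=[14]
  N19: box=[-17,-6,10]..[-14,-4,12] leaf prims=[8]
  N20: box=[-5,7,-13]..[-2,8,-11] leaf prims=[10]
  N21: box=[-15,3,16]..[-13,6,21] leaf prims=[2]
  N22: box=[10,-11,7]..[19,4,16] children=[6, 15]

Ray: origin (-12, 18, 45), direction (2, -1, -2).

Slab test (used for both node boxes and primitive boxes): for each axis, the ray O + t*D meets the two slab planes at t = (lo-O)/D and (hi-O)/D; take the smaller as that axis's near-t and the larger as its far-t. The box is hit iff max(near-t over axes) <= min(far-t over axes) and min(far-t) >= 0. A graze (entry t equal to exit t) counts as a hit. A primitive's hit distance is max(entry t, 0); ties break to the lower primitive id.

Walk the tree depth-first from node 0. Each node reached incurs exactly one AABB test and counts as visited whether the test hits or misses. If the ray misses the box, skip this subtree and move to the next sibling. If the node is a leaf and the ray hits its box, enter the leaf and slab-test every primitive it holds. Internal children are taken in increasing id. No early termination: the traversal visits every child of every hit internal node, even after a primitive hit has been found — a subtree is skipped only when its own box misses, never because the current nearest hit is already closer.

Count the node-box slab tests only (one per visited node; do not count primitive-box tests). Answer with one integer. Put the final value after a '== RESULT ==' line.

Traverse from the root:
N0 x:[-5/2,18] y:[-3,31] z:[12,63/2] -> hit [12,18], descend [3, 9, 12, 13]
  N3 x:[-5/2,17/2] y:[12,28] z:[12,37/2] -> miss, prune
  N9 x:[8,18] y:[-3,31] z:[25/2,22] -> hit [25/2,18], descend [5, 17, 18, 22]
    N5 x:[8,19/2] y:[-2,1] z:[15,31/2] -> miss, prune
    N17 x:[15,18] y:[27,31] z:[41/2,22] -> miss, prune
    N18 x:[10,13] y:[-3,1] z:[25/2,14] -> miss, prune
    N22 x:[11,31/2] y:[14,29] z:[29/2,19] -> hit [29/2,31/2], descend [6, 15]
      N6 x:[11,12] y:[24,29] z:[16,19] -> miss, prune
      N15 x:[13,31/2] y:[14,20] z:[29/2,17] -> hit [29/2,31/2] leaf, test {P7@t=29/2}
  N12 x:[2,13/2] y:[10,31] z:[49/2,63/2] -> miss, prune
  N13 x:[0,9] y:[3,10] z:[22,26] -> miss, prune

Summary -> nodes [0, 3, 9, 5, 17, 18, 22, 6, 15, 12, 13]; box-tests=11; leaf-entries=1; first=P7

== RESULT ==
11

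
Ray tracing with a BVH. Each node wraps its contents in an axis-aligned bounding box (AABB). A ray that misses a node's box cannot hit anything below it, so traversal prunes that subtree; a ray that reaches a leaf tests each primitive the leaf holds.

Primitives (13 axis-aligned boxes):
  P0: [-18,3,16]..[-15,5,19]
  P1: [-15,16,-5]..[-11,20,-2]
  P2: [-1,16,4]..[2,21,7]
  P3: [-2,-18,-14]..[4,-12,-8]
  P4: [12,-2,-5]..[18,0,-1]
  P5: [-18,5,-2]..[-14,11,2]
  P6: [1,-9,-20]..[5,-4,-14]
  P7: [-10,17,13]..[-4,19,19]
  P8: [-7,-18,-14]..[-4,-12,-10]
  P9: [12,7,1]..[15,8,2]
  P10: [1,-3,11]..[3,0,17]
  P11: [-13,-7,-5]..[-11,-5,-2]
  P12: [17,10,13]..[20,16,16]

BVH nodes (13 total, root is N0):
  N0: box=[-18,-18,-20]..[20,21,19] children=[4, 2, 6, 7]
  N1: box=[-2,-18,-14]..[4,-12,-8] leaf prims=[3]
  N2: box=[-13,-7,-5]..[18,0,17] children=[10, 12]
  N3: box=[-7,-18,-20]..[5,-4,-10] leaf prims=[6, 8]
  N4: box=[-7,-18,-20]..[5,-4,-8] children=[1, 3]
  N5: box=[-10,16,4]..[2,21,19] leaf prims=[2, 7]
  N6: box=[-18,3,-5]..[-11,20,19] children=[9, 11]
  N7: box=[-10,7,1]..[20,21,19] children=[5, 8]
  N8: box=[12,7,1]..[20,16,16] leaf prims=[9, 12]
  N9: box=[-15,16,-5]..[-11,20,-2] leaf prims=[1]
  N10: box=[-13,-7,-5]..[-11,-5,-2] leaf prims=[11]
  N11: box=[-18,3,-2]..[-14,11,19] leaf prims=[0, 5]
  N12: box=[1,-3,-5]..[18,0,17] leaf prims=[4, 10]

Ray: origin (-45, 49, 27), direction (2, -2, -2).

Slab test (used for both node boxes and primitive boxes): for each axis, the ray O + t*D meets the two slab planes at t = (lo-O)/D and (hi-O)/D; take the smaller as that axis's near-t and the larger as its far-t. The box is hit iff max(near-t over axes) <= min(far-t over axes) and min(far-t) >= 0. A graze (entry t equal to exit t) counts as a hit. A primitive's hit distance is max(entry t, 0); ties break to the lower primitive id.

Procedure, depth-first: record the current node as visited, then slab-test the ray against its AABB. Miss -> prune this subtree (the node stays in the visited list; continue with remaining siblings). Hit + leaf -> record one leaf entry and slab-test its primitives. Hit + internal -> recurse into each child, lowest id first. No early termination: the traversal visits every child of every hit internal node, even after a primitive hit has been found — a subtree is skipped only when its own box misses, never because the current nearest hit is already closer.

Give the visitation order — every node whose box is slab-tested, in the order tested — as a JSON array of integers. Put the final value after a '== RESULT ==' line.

Traverse from the root:
N0 x:[27/2,65/2] y:[14,67/2] z:[4,47/2] -> hit [14,47/2], descend [2, 4, 6, 7]
  N2 x:[16,63/2] y:[49/2,28] z:[5,16] -> miss, prune
  N4 x:[19,25] y:[53/2,67/2] z:[35/2,47/2] -> miss, prune
  N6 x:[27/2,17] y:[29/2,23] z:[4,16] -> hit [29/2,16], descend [9, 11]
    N9 x:[15,17] y:[29/2,33/2] z:[29/2,16] -> hit [15,16] leaf, test {P1@t=15}
    N11 x:[27/2,31/2] y:[19,23] z:[4,29/2] -> miss, prune
  N7 x:[35/2,65/2] y:[14,21] z:[4,13] -> miss, prune

7 AABB tests over nodes [0, 2, 4, 6, 9, 11, 7]; 1 leaf entered; closest P1.

== RESULT ==
[0, 2, 4, 6, 9, 11, 7]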